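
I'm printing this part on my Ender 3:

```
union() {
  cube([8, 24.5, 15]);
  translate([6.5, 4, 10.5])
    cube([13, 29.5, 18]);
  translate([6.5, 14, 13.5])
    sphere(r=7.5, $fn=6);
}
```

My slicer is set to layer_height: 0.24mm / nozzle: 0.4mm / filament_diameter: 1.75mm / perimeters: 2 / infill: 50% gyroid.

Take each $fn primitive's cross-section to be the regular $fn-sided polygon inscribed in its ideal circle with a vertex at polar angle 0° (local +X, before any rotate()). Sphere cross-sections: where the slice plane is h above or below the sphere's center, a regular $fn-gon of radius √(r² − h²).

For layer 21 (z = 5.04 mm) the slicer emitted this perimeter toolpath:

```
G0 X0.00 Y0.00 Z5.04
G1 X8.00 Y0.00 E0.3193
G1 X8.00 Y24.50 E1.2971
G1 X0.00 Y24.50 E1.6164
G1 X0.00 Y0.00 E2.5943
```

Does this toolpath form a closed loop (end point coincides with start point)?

yes

Start point (G0): (0.00, 0.00). End point (last G1): the path returns to the start — closed.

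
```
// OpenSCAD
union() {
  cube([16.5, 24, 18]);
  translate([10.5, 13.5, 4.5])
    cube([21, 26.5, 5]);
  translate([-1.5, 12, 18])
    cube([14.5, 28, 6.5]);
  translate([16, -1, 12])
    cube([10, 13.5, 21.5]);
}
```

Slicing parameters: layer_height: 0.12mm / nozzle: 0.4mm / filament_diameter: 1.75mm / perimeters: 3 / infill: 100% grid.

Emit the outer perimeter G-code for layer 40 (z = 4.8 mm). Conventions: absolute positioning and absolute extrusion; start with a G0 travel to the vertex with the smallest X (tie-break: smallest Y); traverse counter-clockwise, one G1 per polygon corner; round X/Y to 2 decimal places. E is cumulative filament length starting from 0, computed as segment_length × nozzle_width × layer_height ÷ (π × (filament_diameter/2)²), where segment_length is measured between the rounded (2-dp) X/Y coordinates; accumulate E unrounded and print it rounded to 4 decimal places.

At z = 4.8 mm: the 16.5×24 cube contributes its full rectangle; the cube at (10.5, 13.5) is present — its section is the full 21×26.5 rectangle; the cube at (-1.5, 12) is absent (z outside [18, 24.5]); the cube at (16, -1) is not intersected at this z (z outside [12, 33.5]); Taking the union: the regions partially overlap (shared area 63.00 mm²), so overlapping operands fuse into one piece — 1 connected region. The outline is a single polygon with 8 vertices. Extrusion per mm of travel: 0.4 × 0.12 / (π × 0.875²) = 0.019956. Accumulating E over each segment gives final E = 2.8537.

G0 X0.00 Y0.00 Z4.80
G1 X16.50 Y0.00 E0.3293
G1 X16.50 Y13.50 E0.5987
G1 X31.50 Y13.50 E0.8980
G1 X31.50 Y40.00 E1.4269
G1 X10.50 Y40.00 E1.8459
G1 X10.50 Y24.00 E2.1652
G1 X0.00 Y24.00 E2.3748
G1 X0.00 Y0.00 E2.8537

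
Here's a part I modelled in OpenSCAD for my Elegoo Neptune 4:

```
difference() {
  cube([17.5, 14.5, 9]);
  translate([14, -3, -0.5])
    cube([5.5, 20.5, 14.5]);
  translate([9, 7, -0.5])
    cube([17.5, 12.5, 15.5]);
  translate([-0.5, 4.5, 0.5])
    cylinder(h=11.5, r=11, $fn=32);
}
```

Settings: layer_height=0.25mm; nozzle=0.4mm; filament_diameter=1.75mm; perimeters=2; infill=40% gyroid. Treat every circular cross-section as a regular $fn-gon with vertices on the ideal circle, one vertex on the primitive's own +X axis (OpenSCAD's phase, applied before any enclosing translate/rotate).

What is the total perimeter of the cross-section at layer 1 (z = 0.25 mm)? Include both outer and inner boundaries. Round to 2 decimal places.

57.00 mm

At z = 0.25 mm: the cube is present — its section is the full 17.5×14.5 rectangle (perimeter 64.00 mm); the 5.5×20.5 cube at (14, -3) contributes its full rectangle (perimeter 52.00 mm); the cube at (9, 7) (footprint 17.5×12.5) is included at this height (perimeter 60.00 mm); the cylinder at (-0.5, 4.5) does not reach this height (z outside [0.5, 12]); Taking the first minus the rest: starting from the 17.5×14.5 cube, the 5.5×20.5 cube at (14, -3) partially overlaps it — only the 50.75 mm² overlap (of its 112.75 mm²) is removed, clipping the outline; the 17.5×12.5 cube at (9, 7) partially overlaps it — only the 37.50 mm² overlap (of its 218.75 mm²) is removed, clipping the outline — boundary = 57.00 mm. Overall, the cross-section is a single solid region. Total boundary length (outer) = 57.00 mm.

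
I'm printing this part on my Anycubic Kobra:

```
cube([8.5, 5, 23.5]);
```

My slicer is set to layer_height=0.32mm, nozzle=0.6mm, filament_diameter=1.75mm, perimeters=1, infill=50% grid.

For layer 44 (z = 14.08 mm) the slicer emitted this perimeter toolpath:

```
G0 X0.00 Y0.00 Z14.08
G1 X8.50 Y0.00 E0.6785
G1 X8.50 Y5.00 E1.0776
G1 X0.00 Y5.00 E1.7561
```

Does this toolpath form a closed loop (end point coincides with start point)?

no

Start point (G0): (0.00, 0.00). End point (last G1): the path does not return to the start — open.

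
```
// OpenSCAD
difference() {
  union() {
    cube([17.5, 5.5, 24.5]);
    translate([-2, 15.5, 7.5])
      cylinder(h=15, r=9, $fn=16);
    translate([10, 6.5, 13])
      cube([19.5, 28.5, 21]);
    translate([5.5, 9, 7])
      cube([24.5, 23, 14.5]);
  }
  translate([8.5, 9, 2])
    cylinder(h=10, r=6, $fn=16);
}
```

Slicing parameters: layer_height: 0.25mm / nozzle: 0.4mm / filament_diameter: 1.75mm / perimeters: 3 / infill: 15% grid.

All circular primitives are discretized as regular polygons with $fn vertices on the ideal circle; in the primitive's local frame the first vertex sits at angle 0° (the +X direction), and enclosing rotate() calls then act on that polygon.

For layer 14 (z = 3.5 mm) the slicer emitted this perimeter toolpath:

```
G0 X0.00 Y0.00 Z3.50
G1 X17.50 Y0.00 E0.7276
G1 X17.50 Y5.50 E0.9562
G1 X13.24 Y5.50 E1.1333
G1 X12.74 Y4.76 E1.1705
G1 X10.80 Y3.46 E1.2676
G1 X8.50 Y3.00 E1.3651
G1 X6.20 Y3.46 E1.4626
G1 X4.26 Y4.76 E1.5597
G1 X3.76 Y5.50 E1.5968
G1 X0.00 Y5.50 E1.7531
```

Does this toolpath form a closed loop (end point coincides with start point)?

Start point (G0): (0.00, 0.00). End point (last G1): the path does not return to the start — open.

no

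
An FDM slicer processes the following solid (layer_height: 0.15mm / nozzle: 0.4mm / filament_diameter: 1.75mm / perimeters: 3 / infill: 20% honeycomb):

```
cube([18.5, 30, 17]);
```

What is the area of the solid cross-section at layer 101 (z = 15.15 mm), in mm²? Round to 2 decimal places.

555.00 mm²

At z = 15.15 mm: the cube is present — its section is the full 18.5×30 rectangle (area 555.00 mm²). Overall, the cross-section is a single solid region. Net area = 555.00 mm².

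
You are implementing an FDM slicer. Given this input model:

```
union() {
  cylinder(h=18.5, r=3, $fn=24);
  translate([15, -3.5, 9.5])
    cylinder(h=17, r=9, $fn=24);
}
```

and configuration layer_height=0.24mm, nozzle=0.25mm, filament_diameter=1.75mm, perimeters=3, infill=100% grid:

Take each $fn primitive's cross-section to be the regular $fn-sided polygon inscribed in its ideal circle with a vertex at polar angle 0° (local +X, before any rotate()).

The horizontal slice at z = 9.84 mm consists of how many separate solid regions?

2

At z = 9.84 mm: the r=3 cylinder contributes a regular 24-gon of circumradius 3; the r=9 cylinder at (15, -3.5) gives a regular 24-gon of circumradius 9 (constant along its height); Taking the union: the 2 present regions are separate (no shared area or edge), so areas and boundary lengths simply add and each stays a separate island — 2 connected regions. The result has 2 disconnected regions.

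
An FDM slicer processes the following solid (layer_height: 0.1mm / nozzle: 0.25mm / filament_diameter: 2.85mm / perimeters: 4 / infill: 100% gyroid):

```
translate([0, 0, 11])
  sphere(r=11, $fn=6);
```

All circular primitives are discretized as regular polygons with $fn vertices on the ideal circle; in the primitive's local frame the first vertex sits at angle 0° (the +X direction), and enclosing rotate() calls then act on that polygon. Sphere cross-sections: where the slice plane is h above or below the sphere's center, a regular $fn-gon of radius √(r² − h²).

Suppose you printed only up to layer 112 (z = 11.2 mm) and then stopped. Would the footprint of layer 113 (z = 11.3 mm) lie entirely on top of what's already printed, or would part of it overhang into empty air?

entirely on top

Compare the two slices. At z = 11.2: the r=11 sphere contributes a regular 6-gon of circumradius √(11²−0.2²) = 10.998 (area = (6/2)·10.998²·sin(360°/6) = 314.26 mm²). At z = 11.3: the r=11 sphere contributes a regular 6-gon of circumradius √(11²−0.3²) = 10.996 (area = (6/2)·10.996²·sin(360°/6) = 314.13 mm²). Checking containment: the cross-section at z = 11.3 is a subset of the cross-section at z = 11.2.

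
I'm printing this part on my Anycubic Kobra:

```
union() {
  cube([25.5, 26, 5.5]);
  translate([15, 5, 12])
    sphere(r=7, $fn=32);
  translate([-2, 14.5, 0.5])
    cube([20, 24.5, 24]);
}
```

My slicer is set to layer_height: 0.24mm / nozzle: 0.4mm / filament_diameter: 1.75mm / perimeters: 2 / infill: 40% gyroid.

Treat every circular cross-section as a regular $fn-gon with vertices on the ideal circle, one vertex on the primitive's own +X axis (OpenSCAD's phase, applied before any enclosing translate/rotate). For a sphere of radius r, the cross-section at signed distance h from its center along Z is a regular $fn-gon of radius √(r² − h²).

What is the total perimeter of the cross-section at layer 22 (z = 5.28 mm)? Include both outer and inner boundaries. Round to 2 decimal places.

133.00 mm

At z = 5.28 mm: the cube is present — its section is the full 25.5×26 rectangle (perimeter 103.00 mm); the sphere at (15, 5): section is a regular 32-gon, circumradius = √(r²−h²) = √(7²−6.72²) = 1.960 (perimeter = 2·32·1.960·sin(180°/32) = 12.30 mm); the cube at (-2, 14.5) is present — its section is the full 20×24.5 rectangle (perimeter 89.00 mm); Combining (union): the regions partially overlap (shared area 218.99 mm²), so the edge portions inside another operand are dropped and the merged outline is re-measured after clipping — boundary = 133.00 mm. Overall, the cross-section is a single solid region. Total boundary length (outer) = 133.00 mm.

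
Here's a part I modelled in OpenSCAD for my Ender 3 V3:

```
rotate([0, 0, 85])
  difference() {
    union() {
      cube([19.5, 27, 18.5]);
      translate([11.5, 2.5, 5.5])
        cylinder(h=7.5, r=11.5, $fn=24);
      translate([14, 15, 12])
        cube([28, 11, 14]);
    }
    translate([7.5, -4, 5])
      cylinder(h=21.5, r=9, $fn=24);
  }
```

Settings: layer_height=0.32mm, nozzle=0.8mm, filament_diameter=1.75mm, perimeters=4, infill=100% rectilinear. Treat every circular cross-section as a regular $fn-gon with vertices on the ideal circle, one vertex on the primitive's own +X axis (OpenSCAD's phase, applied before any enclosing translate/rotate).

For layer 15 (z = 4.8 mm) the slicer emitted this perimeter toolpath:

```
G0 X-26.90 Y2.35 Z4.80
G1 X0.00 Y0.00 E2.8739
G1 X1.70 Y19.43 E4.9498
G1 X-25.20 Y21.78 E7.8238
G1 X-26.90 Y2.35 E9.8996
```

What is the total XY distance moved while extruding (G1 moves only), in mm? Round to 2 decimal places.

Sum the Euclidean lengths of each G1 segment: total = 93.01 mm.

93.01 mm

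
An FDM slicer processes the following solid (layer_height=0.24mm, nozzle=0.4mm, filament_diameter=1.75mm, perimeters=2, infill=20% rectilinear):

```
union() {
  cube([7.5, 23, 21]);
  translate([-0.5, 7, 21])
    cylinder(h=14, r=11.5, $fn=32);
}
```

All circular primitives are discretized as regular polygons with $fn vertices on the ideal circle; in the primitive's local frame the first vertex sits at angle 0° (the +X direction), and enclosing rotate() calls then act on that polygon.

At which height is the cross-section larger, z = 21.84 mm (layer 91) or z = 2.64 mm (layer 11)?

layer 91 (z = 21.84 mm)

Layer 91 (z = 21.84): the cube does not reach this height (z outside [0, 21]); the cylinder at (-0.5, 7): section is a regular 32-gon, circumradius r=11.5 (area = (32/2)·11.500²·sin(360°/32) = 412.81 mm²); Merging all regions: only the r=11.5 cylinder at (-0.5, 7) is present, so the union is just that shape — area = 412.81 mm². So its area = 412.81 mm². Layer 11 (z = 2.64): the cube is present — its section is the full 7.5×23 rectangle (area 172.50 mm²); the cylinder at (-0.5, 7) is absent (z outside [21, 35]); Taking the union: only the 7.5×23 cube is present, so the union is just that shape — area = 172.50 mm². So its area = 172.50 mm². Layer 91 is larger (412.81 vs 172.50 mm²).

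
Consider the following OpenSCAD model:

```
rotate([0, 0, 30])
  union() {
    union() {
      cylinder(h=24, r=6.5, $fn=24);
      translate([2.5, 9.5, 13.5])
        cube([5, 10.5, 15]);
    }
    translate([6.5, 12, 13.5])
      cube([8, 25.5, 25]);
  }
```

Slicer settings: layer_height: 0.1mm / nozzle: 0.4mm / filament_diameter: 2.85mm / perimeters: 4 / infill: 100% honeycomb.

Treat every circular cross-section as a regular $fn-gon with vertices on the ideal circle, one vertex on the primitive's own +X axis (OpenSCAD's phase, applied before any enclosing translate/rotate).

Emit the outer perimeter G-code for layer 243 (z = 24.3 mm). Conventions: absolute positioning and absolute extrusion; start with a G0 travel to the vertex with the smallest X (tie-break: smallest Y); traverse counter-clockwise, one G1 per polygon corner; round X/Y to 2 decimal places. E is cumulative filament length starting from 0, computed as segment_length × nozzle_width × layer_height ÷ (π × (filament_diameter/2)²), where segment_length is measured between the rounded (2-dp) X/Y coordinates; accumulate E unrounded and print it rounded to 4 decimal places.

G0 X-13.12 Y35.73 Z24.30
G1 X-4.37 Y20.57 E0.1098
G1 X-7.83 Y18.57 E0.1348
G1 X-2.58 Y9.48 E0.2006
G1 X1.75 Y11.98 E0.2320
G1 X0.50 Y14.14 E0.2476
G1 X6.56 Y17.64 E0.2915
G1 X-6.19 Y39.73 E0.4514
G1 X-13.12 Y35.73 E0.5016

At z = 24.3 mm: the cylinder is not intersected at this z (z outside [0, 24]); the cube at (2.5, 9.5) (footprint 5×10.5) is included at this height; Taking the union: only the 5×10.5 cube at (2.5, 9.5) is present, so the union is just that shape — 1 connected region; the cube at (6.5, 12) is present — its section is the full 8×25.5 rectangle; Taking the union: the regions partially overlap (shared area 8.00 mm²), so overlapping operands fuse into one piece — 1 connected region; (whole slice rotated 30° about Z — lengths, areas and connectivity unchanged). The outline is a single polygon with 8 vertices. Extrusion per mm of travel: 0.4 × 0.1 / (π × 1.425²) = 0.006270. Accumulating E over each segment gives final E = 0.5016.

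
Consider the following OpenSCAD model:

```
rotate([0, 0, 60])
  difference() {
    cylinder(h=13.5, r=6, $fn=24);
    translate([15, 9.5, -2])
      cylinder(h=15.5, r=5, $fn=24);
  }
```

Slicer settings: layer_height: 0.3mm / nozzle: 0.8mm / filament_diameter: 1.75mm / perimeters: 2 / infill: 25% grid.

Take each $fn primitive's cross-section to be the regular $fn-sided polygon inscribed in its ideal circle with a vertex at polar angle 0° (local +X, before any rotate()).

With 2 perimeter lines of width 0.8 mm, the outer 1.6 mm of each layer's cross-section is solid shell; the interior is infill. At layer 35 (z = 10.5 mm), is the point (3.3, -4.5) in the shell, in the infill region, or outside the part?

shell

At z = 10.5 mm: the cylinder: section is a regular 24-gon, circumradius r=6; the r=5 cylinder at (15, 9.5) gives a regular 24-gon of circumradius 5 (constant along its height); Taking the first minus the rest: starting from the r=6 cylinder, the r=5 cylinder at (15, 9.5) misses the remaining region (no effect) — 1 connected region; (rotated 60° about Z; rotation is an isometry so areas/perimeters/island counts are preserved). Overall, the cross-section is a single solid region. Undo the 60° rotation: the query point maps to (-2.247, -5.108) in the un-rotated model frame. The nearest boundary edge runs (-1.55, -5.80)→(-3.00, -5.20); distance from the point to it = 0.37 mm. The point is inside the cross-section, 0.37 mm from the nearest boundary — within the 1.6 mm shell band (2 × 0.8).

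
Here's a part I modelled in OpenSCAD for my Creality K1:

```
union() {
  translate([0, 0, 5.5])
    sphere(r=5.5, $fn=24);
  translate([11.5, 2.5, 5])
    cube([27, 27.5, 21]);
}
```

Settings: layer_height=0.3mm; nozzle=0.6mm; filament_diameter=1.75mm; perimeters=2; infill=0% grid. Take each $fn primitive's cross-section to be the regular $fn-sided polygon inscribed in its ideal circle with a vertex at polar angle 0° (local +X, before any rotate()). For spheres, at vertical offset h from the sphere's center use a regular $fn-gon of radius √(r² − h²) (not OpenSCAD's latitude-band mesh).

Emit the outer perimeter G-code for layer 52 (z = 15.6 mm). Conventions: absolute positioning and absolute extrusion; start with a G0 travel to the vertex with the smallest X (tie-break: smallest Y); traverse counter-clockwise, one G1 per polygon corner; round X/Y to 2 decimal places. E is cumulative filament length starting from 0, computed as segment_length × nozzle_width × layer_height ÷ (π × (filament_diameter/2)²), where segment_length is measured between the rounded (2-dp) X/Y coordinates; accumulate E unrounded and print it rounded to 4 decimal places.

G0 X11.50 Y2.50 Z15.60
G1 X38.50 Y2.50 E2.0206
G1 X38.50 Y30.00 E4.0785
G1 X11.50 Y30.00 E6.0991
G1 X11.50 Y2.50 E8.1570

At z = 15.6 mm: the sphere is not intersected at this z (|z−center|=10.100 > r=5.5); the cube at (11.5, 2.5) (footprint 27×27.5) is included at this height; Merging all regions: only the 27×27.5 cube at (11.5, 2.5) is present, so the union is just that shape — 1 connected region. The outline is a single polygon with 4 vertices. Extrusion per mm of travel: 0.6 × 0.3 / (π × 0.875²) = 0.074835. Accumulating E over each segment gives final E = 8.1570.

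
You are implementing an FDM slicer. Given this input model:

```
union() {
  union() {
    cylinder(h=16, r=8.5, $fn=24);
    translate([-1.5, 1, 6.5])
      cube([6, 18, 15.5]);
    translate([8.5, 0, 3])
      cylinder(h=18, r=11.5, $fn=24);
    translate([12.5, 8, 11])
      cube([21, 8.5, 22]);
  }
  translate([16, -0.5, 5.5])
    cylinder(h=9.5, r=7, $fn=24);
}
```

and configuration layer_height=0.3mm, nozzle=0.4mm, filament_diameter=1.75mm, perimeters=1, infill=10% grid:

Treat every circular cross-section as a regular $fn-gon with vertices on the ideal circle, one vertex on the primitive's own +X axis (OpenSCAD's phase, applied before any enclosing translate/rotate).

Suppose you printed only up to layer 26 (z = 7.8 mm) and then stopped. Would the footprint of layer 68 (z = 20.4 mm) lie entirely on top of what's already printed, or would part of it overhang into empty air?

Compare the two slices. At z = 7.8: the cylinder: section is a regular 24-gon, circumradius r=8.5 (area = (24/2)·8.500²·sin(360°/24) = 224.40 mm²); the cube at (-1.5, 1) (footprint 6×18) is included at this height (area 108.00 mm²); the r=11.5 cylinder at (8.5, 0) gives a regular 24-gon of circumradius 11.5 (constant along its height) (area = (24/2)·11.500²·sin(360°/24) = 410.75 mm²); the cube at (12.5, 8) is absent (z outside [11, 33]); Merging all regions: the regions partially overlap — summed areas 743.14 mm² minus the doubly-counted overlap 191.79 mm² gives 551.35 mm² — area = 551.35 mm²; the cylinder at (16, -0.5): section is a regular 24-gon, circumradius r=7 (area = (24/2)·7.000²·sin(360°/24) = 152.19 mm²); Combining (union): the regions partially overlap — summed areas 703.54 mm² minus the doubly-counted overlap 119.96 mm² gives 583.58 mm² — area = 583.58 mm². At z = 20.4: the cylinder is absent (z outside [0, 16]); the 6×18 cube at (-1.5, 1) contributes its full rectangle (area 108.00 mm²); the r=11.5 cylinder at (8.5, 0) contributes a regular 24-gon of circumradius 11.5 (area = (24/2)·11.500²·sin(360°/24) = 410.75 mm²); the cube at (12.5, 8) is present — its section is the full 21×8.5 rectangle (area 178.50 mm²); Taking the union: the regions partially overlap — summed areas 697.25 mm² minus the doubly-counted overlap 53.08 mm² gives 644.16 mm² — area = 644.16 mm²; the cylinder at (16, -0.5) is absent (z outside [5.5, 15]); Combining (union): only the result so far is present, so the union is just that shape — area = 644.16 mm². Checking containment: at z = 20.4 the cross-section extends beyond the z = 7.8 cross-section by about 171.94 mm².

part overhangs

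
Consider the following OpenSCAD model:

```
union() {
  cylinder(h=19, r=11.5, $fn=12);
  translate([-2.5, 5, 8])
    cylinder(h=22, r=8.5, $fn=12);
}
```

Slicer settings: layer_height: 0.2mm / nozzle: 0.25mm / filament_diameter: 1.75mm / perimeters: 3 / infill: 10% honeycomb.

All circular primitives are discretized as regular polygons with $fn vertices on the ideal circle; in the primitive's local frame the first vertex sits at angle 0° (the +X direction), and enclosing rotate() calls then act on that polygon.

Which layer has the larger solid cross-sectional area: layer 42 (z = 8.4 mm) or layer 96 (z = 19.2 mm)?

layer 42 (z = 8.4 mm)

Layer 42 (z = 8.4): the r=11.5 cylinder gives a regular 12-gon of circumradius 11.5 (constant along its height) (area = (12/2)·11.500²·sin(360°/12) = 396.75 mm²); the r=8.5 cylinder at (-2.5, 5) contributes a regular 12-gon of circumradius 8.5 (area = (12/2)·8.500²·sin(360°/12) = 216.75 mm²); Taking the union: the regions partially overlap — summed areas 613.50 mm² minus the doubly-counted overlap 182.99 mm² gives 430.51 mm² — area = 430.51 mm². So its area = 430.51 mm². Layer 96 (z = 19.2): the cylinder is absent (z outside [0, 19]); the r=8.5 cylinder at (-2.5, 5) gives a regular 12-gon of circumradius 8.5 (constant along its height) (area = (12/2)·8.500²·sin(360°/12) = 216.75 mm²); Taking the union: only the r=8.5 cylinder at (-2.5, 5) is present, so the union is just that shape — area = 216.75 mm². So its area = 216.75 mm². Layer 42 is larger (430.51 vs 216.75 mm²).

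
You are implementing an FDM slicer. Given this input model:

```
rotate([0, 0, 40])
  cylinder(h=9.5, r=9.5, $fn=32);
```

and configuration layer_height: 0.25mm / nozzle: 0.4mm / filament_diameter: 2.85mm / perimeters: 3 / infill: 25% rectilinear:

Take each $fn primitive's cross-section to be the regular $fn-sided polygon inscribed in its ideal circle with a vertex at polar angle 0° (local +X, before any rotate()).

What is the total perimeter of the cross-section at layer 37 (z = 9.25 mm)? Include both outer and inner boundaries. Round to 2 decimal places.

59.59 mm

At z = 9.25 mm: the r=9.5 cylinder contributes a regular 32-gon of circumradius 9.5 (perimeter = 2·32·9.500·sin(180°/32) = 59.59 mm); (rotated 40° about Z; rotation is an isometry so areas/perimeters/island counts are preserved). Overall, the cross-section is a single solid region. Total boundary length (outer) = 59.59 mm.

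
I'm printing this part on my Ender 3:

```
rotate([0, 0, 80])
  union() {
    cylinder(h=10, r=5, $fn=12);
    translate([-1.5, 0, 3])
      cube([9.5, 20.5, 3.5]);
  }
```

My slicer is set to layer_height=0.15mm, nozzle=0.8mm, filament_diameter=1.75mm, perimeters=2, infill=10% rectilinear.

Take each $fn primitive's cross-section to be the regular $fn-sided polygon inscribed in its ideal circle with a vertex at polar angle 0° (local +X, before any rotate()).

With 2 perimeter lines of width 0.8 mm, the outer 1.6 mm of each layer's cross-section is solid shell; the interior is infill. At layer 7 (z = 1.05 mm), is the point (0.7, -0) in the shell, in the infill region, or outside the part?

infill

At z = 1.05 mm: the r=5 cylinder contributes a regular 12-gon of circumradius 5; the cube at (-1.5, 0) is absent (z outside [3, 6.5]); Merging all regions: only the r=5 cylinder is present, so the union is just that shape — 1 connected region; (whole slice rotated 80° about Z — lengths, areas and connectivity unchanged). Overall, the cross-section is a single solid region. Undo the 80° rotation: the query point maps to (0.122, -0.689) in the un-rotated model frame. The nearest boundary edge runs (-0.00, -5.00)→(2.50, -4.33); distance from the point to it = 4.13 mm. The point is inside the cross-section and 4.13 mm from the nearest boundary — more than the 1.6 mm shell width (2 × 0.8), so it's in the infill interior.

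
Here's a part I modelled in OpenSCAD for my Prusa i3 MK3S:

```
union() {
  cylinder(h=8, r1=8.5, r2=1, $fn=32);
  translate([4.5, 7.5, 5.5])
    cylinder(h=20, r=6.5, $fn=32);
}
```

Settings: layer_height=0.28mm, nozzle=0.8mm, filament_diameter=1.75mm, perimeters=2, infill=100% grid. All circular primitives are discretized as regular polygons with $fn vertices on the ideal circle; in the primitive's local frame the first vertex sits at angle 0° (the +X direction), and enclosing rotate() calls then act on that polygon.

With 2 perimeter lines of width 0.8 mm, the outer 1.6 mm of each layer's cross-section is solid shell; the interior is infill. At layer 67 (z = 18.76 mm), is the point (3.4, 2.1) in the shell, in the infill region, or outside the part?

shell

At z = 18.76 mm: the cone is absent (z outside [0, 8]); the r=6.5 cylinder at (4.5, 7.5) contributes a regular 32-gon of circumradius 6.5; Merging all regions: only the r=6.5 cylinder at (4.5, 7.5) is present, so the union is just that shape — 1 connected region. Overall, the cross-section is a single solid region. The nearest boundary edge runs (2.01, 1.49)→(3.23, 1.12); distance from the point to it = 0.98 mm. The point is inside the cross-section, 0.98 mm from the nearest boundary — within the 1.6 mm shell band (2 × 0.8).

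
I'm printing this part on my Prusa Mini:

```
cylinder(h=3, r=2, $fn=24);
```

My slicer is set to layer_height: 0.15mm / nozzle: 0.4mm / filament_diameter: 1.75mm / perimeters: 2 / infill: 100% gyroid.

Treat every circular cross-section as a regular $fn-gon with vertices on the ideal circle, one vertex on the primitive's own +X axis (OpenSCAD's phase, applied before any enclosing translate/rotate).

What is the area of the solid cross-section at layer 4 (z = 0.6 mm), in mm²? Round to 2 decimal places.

At z = 0.6 mm: the cylinder: section is a regular 24-gon, circumradius r=2 (area = (24/2)·2.000²·sin(360°/24) = 12.42 mm²). Overall, the cross-section is a single solid region. Net area = 12.42 mm².

12.42 mm²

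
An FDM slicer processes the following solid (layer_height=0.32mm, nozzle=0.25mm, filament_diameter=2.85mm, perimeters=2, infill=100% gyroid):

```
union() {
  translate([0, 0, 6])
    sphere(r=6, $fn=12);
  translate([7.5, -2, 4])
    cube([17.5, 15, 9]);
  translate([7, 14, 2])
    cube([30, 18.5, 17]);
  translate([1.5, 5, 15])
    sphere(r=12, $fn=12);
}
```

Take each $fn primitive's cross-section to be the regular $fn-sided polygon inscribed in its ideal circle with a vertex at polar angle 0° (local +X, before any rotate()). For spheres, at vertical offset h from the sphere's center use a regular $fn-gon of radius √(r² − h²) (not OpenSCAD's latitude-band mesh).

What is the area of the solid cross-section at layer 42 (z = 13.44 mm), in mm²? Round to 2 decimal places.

At z = 13.44 mm: the sphere does not reach this height (|z−center|=7.440 > r=6); the cube at (7.5, -2) is not intersected at this z (z outside [4, 13]); the 30×18.5 cube at (7, 14) contributes its full rectangle (area 555.00 mm²); the r=12 sphere at (1.5, 5) slices to a regular 12-gon of circumradius 11.898 (√(r²−h²) with h=1.56 from center) (area = (12/2)·11.898²·sin(360°/12) = 424.70 mm²); Taking the union: the regions partially overlap — summed areas 979.70 mm² minus the doubly-counted overlap 1.46 mm² gives 978.24 mm² — area = 978.24 mm². Overall, the cross-section is a single solid region. Net area = 978.24 mm².

978.24 mm²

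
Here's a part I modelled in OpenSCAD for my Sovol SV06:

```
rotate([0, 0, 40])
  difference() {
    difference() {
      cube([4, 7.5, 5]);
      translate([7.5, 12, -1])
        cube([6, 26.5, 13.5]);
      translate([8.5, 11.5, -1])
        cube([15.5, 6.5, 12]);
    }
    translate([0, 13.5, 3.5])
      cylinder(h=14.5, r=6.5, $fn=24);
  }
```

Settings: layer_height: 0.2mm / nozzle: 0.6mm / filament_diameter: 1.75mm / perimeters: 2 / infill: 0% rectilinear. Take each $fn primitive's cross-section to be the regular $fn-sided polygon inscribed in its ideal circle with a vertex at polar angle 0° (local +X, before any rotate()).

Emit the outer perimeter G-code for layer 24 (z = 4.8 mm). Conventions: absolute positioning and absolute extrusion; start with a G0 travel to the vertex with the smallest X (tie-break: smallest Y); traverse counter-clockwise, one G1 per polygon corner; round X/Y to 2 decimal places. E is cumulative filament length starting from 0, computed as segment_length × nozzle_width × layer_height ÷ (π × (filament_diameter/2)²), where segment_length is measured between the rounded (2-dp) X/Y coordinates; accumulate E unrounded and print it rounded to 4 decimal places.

G0 X-4.50 Y5.36 Z4.80
G1 X0.00 Y0.00 E0.3492
G1 X3.06 Y2.57 E0.5485
G1 X-1.76 Y8.32 E0.9228
G1 X-3.02 Y7.26 E1.0050
G1 X-3.35 Y6.61 E1.0414
G1 X-4.50 Y5.36 E1.1261

At z = 4.8 mm: the cube is present — its section is the full 4×7.5 rectangle; the 6×26.5 cube at (7.5, 12) contributes its full rectangle; the cube at (8.5, 11.5) (footprint 15.5×6.5) is included at this height; Taking the first minus the rest: starting from the 4×7.5 cube, the 6×26.5 cube at (7.5, 12) misses the remaining region (no effect); the 15.5×6.5 cube at (8.5, 11.5) misses the remaining region (no effect) — 1 connected region; the r=6.5 cylinder at (0, 13.5) gives a regular 24-gon of circumradius 6.5 (constant along its height); Taking the first minus the rest: starting from the result so far, the r=6.5 cylinder at (0, 13.5) partially overlaps it — only the 0.75 mm² overlap (of its 131.22 mm²) is removed, clipping the outline — 1 connected region; (whole slice rotated 40° about Z — lengths, areas and connectivity unchanged). The outline is a single polygon with 6 vertices. Extrusion per mm of travel: 0.6 × 0.2 / (π × 0.875²) = 0.049890. Accumulating E over each segment gives final E = 1.1261.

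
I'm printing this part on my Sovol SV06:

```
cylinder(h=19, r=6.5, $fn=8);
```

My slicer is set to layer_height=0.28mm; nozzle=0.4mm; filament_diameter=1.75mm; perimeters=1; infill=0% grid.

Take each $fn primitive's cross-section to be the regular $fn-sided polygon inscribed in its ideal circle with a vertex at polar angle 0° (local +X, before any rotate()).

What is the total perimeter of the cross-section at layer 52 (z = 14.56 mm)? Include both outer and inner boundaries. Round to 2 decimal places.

At z = 14.56 mm: the cylinder: section is a regular 8-gon, circumradius r=6.5 (perimeter = 2·8·6.500·sin(180°/8) = 39.80 mm). Overall, the cross-section is a single solid region. Total boundary length (outer) = 39.80 mm.

39.80 mm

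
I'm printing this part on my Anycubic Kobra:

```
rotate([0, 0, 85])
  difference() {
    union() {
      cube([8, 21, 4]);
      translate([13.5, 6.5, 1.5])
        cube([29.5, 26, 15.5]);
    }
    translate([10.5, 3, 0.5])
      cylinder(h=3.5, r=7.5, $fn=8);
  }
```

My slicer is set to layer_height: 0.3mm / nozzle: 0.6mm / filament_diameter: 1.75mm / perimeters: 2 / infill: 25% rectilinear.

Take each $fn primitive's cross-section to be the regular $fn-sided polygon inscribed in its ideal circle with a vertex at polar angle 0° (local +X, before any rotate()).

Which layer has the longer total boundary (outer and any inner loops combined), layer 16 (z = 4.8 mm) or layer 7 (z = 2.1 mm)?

Layer 16 (z = 4.8): the cube does not reach this height (z outside [0, 4]); the 29.5×26 cube at (13.5, 6.5) contributes its full rectangle (perimeter 111.00 mm); Combining (union): only the 29.5×26 cube at (13.5, 6.5) is present, so the union is just that shape — boundary = 111.00 mm; the cylinder at (10.5, 3) is absent (z outside [0.5, 4]); Taking the first minus the rest: none of the subtracted shapes is present at this height, so the result so far is unchanged — boundary = 111.00 mm; (whole slice rotated 85° about Z — lengths, areas and connectivity unchanged). So its perimeter = 111.00 mm. Layer 7 (z = 2.1): the cube is present — its section is the full 8×21 rectangle (perimeter 58.00 mm); the cube at (13.5, 6.5) (footprint 29.5×26) is included at this height (perimeter 111.00 mm); Merging all regions: the 2 present regions are separate (no shared area or edge), so areas and boundary lengths simply add and each stays a separate island — boundary = 169.00 mm; the cylinder at (10.5, 3): section is a regular 8-gon, circumradius r=7.5 (perimeter = 2·8·7.500·sin(180°/8) = 45.92 mm); Subtracting the remaining from the first: starting from the result so far, the r=7.5 cylinder at (10.5, 3) partially overlaps it — only the 41.38 mm² overlap (of its 159.10 mm²) is removed, clipping the outline — boundary = 166.44 mm; (rotated 85° about Z; rotation is an isometry so areas/perimeters/island counts are preserved). So its perimeter = 166.44 mm. Layer 7 is larger (166.44 vs 111.00 mm).

layer 7 (z = 2.1 mm)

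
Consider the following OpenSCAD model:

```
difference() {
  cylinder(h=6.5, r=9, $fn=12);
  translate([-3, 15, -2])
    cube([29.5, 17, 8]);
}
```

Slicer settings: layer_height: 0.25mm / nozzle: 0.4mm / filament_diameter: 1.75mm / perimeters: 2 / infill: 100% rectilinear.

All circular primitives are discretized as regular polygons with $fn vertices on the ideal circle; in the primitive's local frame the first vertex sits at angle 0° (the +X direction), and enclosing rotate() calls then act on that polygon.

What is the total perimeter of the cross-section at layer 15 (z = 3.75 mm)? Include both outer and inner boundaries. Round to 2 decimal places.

At z = 3.75 mm: the cylinder: section is a regular 12-gon, circumradius r=9 (perimeter = 2·12·9.000·sin(180°/12) = 55.90 mm); the cube at (-3, 15) is present — its section is the full 29.5×17 rectangle (perimeter 93.00 mm); Taking the first minus the rest: starting from the r=9 cylinder, the 29.5×17 cube at (-3, 15) misses the remaining region (no effect) — boundary = 55.90 mm. Overall, the cross-section is a single solid region. Total boundary length (outer) = 55.90 mm.

55.90 mm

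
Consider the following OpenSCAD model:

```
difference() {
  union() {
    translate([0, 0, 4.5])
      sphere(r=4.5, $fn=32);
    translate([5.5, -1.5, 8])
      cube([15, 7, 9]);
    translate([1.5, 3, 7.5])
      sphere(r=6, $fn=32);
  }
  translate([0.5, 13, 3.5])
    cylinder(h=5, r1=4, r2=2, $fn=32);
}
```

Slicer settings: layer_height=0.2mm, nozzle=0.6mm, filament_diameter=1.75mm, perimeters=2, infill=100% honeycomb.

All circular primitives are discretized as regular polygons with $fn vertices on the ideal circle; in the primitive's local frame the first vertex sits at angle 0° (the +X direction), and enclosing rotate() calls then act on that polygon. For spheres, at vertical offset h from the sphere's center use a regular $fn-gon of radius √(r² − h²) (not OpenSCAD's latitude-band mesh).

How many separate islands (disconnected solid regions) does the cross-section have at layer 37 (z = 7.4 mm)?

At z = 7.4 mm: the sphere: section is a regular 32-gon, circumradius = √(r²−h²) = √(4.5²−2.9²) = 3.441; the cube at (5.5, -1.5) does not reach this height (z outside [8, 17]); the r=6 sphere at (1.5, 3) contributes a regular 32-gon of circumradius √(6²−0.1²) = 5.999; Merging all regions: the regions partially overlap (shared area 33.61 mm²), so overlapping operands fuse into one piece — 1 connected region; the cone at (0.5, 13): at t=0.780 of its height the radius interpolates to r₁+(r₂−r₁)t = 2.440, giving a regular 32-gon of that circumradius; Subtracting the remaining from the first: starting from the result so far, the cone at (0.5, 13) misses the remaining region (no effect) — 1 connected region. Overall, the cross-section is a single solid region. Island count = 1.

1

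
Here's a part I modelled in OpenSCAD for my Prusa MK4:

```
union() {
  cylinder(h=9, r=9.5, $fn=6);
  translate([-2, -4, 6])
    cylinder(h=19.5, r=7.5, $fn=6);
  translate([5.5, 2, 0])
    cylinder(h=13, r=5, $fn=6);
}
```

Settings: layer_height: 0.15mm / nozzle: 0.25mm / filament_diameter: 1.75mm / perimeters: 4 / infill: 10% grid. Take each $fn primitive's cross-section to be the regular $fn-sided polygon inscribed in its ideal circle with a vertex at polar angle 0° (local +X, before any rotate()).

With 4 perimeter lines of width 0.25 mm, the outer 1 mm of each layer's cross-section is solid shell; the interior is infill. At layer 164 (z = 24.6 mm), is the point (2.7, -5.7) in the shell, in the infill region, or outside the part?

At z = 24.6 mm: the cylinder does not reach this height (z outside [0, 9]); the cylinder at (-2, -4): section is a regular 6-gon, circumradius r=7.5; the cylinder at (5.5, 2) is absent (z outside [0, 13]); Combining (union): only the r=7.5 cylinder at (-2, -4) is present, so the union is just that shape — 1 connected region. Overall, the cross-section is a single solid region. The nearest boundary edge runs (1.75, -10.50)→(5.50, -4.00); distance from the point to it = 1.57 mm. The point is inside the cross-section and 1.57 mm from the nearest boundary — more than the 1 mm shell width (4 × 0.25), so it's in the infill interior.

infill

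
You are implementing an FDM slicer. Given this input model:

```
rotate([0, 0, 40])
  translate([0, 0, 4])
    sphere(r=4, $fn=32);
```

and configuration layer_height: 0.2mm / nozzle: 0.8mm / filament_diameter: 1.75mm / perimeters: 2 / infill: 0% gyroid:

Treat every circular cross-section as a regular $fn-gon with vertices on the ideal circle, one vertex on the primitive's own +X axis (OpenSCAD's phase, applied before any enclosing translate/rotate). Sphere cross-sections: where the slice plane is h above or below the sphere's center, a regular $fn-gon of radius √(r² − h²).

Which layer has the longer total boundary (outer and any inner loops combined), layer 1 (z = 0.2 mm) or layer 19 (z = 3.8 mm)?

layer 19 (z = 3.8 mm)

Layer 1 (z = 0.2): the r=4 sphere contributes a regular 32-gon of circumradius √(4²−3.8²) = 1.249 (perimeter = 2·32·1.249·sin(180°/32) = 7.84 mm); (whole slice rotated 40° about Z — lengths, areas and connectivity unchanged). So its perimeter = 7.84 mm. Layer 19 (z = 3.8): the r=4 sphere contributes a regular 32-gon of circumradius √(4²−0.2²) = 3.995 (perimeter = 2·32·3.995·sin(180°/32) = 25.06 mm); (rotated 40° about Z; rotation is an isometry so areas/perimeters/island counts are preserved). So its perimeter = 25.06 mm. Layer 19 is larger (25.06 vs 7.84 mm).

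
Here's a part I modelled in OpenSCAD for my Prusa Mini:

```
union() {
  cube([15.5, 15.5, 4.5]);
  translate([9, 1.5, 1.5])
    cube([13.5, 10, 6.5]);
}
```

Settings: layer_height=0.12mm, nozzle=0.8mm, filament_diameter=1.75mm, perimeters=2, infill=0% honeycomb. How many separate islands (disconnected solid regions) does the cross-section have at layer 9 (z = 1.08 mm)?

1

At z = 1.08 mm: the cube (footprint 15.5×15.5) is included at this height; the cube at (9, 1.5) is not intersected at this z (z outside [1.5, 8]); Merging all regions: only the 15.5×15.5 cube is present, so the union is just that shape — 1 connected region. Overall, the cross-section is a single solid region. Island count = 1.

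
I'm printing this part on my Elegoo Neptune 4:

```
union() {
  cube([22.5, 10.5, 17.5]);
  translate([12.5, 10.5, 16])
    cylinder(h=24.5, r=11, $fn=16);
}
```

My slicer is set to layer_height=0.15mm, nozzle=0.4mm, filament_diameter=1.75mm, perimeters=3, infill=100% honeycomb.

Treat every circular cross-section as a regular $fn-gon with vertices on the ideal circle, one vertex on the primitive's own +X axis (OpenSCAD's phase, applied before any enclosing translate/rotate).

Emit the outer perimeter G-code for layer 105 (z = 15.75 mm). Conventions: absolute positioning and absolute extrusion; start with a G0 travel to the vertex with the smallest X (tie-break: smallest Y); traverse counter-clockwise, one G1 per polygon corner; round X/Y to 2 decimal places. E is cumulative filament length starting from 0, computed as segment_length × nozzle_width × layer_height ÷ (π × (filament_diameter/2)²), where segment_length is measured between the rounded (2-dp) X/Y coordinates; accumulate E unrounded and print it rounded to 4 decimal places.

G0 X0.00 Y0.00 Z15.75
G1 X22.50 Y0.00 E0.5613
G1 X22.50 Y10.50 E0.8232
G1 X0.00 Y10.50 E1.3845
G1 X0.00 Y0.00 E1.6464

At z = 15.75 mm: the 22.5×10.5 cube contributes its full rectangle; the cylinder at (12.5, 10.5) is absent (z outside [16, 40.5]); Merging all regions: only the 22.5×10.5 cube is present, so the union is just that shape — 1 connected region. The outline is a single polygon with 4 vertices. Extrusion per mm of travel: 0.4 × 0.15 / (π × 0.875²) = 0.024945. Accumulating E over each segment gives final E = 1.6464.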